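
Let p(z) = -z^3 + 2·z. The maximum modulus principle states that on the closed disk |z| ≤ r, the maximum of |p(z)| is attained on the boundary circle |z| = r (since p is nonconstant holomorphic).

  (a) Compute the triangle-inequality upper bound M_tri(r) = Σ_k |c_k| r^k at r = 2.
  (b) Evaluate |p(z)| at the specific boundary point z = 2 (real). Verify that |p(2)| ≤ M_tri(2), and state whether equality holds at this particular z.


Coefficients: c_0 = 0, c_1 = 2, c_2 = 0, c_3 = -1. Radius r = 2.
Part (a). Triangle bound: M_tri(r) = Σ_k |c_k| r^k
  = |0|·2^0 + |2|·2^1 + |0|·2^2 + |-1|·2^3
  = 0 + 4 + 0 + 8 = 12.
This bounds M(r) := max_{|z|=r} |p(z)| from above; equality holds iff all terms c_k z^k can be made to align in phase at a single z on |z|=r.
Part (b). At z = 2 (real, on the circle |z| = r):
  p(2) = (0)·2^0 + (2)·2^1 + (0)·2^2 + (-1)·2^3 = -4.
  |p(2)| = 4.
Check: |p(2)| = 4 ≤ 12 = M_tri(2). ✓ Equality does not hold at z = 2 (the coefficients have mixed signs, so the terms do not all align in phase there).

M_tri(2) = 12; |p(2)| = 4; equality at z=2: no.


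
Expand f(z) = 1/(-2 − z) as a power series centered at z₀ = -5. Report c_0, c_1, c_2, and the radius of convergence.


Let w = z − z₀, so z = z₀ + w.
Then -2 − z = -2 − (z₀ + w) = (-2 − z₀) − w = 3 − w.
f(z) = 1/(3 − w) = (1/(3)) · 1/(1 − w/(3)) = Σ_{n≥0} w^n / (3)^(n+1).
So c_n = 1/(3)^(n+1):
  c_0 = 1/(3)^1 = 1/3.
  c_1 = 1/(3)^2 = 1/9.
  c_2 = 1/(3)^3 = 1/27.
The series is valid for |w/d| < 1, i.e. |z − z₀| < |d|.
Radius of convergence: R = |-2 − z₀| = |3| = 3 (distance from z₀ to the singularity z = -2).

c_0 = 1/3, c_1 = 1/9, c_2 = 1/27; R = 3.


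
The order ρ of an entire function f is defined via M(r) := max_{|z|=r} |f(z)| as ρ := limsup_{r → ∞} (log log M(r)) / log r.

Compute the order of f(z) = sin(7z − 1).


sin(w) is a linear combination of e^{iw} and e^{−iw} (or e^w, e^{−w} in the hyperbolic case), so |sin(w)| ≤ e^{|w|}. With w = 7z − 1, |w| ≤ 7|z| + 1 = 7r + 1 on |z| = r, giving M(r) ≤ e^{7r + 1}, so ρ ≤ 1. On a suitable ray (z = it for sin/cos; z = t for sinh/cosh, t real → ∞), |sin(7z − 1)| grows like e^{7|t|}/2, so ρ ≥ 1. Hence ρ = 1.
Therefore ρ = 1.

Order ρ = 1.


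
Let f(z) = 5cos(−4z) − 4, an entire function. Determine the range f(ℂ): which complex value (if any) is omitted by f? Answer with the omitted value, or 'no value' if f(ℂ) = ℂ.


Little Picard bounds the complement of f(ℂ) to at most one point.
cos is entire and surjective onto ℂ: for every w ∈ ℂ, cos(ζ) = w has a solution ζ ∈ ℂ (e.g., via the complex inverse arccos). With ζ = −4z this gives z = ζ/(-4). Then 5·cos(−4z) takes every value in 5·ℂ = ℂ, and adding -4 is a bijection of ℂ. So f is surjective and omits no value. (Note: only on the real line is cos bounded by [−1, 1].)

Omitted value: no value.


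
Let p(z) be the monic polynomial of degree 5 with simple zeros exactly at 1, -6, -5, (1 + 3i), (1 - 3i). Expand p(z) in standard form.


The polynomial is p(z) = ∏_{α ∈ S} (z − α), where S = {1, -6, -5, (1 + 3i), (1 - 3i)}.
Expanding the product yields: p(z) = z^5 + 8·z^4 + 9·z^3 + 32·z^2 + 250·z -300.
Note conjugate pairs combine to real quadratics: (z − (1+3i))(z − (1−3i)) = z² − 2z + 10.
The resulting polynomial has degree 5 and real coefficients as required.

p(z) = z^5 + 8·z^4 + 9·z^3 + 32·z^2 + 250·z -300.


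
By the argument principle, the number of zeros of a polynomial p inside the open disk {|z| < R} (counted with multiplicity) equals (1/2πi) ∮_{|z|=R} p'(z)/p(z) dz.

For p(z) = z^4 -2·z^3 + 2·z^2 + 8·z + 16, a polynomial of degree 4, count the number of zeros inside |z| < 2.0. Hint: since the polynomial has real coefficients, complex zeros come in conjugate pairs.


The zeros of p are: (-1 + 1i), (-1 - 1i), (2 + 2i), (2 - 2i).
Their magnitudes are: 1.414, 1.414, 2.828, 2.828.
Zeros with |z| < R = 2.0: (-1 + 1i), (-1 - 1i).
Count = 2.
By the argument principle, (1/2πi) ∮_{|z|=R} p'(z)/p(z) dz equals exactly this count.

Number of zeros inside |z| < 2.0: 2.


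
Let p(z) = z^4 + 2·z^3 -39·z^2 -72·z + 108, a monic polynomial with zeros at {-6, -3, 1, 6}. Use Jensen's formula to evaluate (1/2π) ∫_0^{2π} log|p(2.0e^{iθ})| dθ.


Zeros: -6, -3, 1, 6; r = 2.0.
Inside |z| < r: 1. Outside (|z| ≥ r): -6, -3, 6.
p(0) = 108, so log|p(0)| = log(108) = 4.6821.
Apply Jensen: I(r) = log|p(0)| + Σ_k log(r/|z_k|), summed over zeros inside |z| < r.
  log(r/|z_k|) for z_k = 1: log(2.0/1) = 0.6931
  Outside zeros (-6, -3, 6) contribute nothing to the Jensen sum.
Sum over inside zeros: 0.6931.
I(r) = log|p(0)| + (inside sum) = 4.6821 + 0.6931 = 5.3753.
Note: since some zeros are outside |z| ≤ r, the simplified n·log(r) form does NOT apply — only the inside zeros contribute.

I(r) ≈ 5.3753.


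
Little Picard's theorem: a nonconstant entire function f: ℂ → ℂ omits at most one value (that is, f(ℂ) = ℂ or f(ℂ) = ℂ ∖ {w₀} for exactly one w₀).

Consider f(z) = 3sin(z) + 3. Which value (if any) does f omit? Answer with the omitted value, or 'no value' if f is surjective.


Little Picard bounds the complement of f(ℂ) to at most one point.
sin is entire and surjective onto ℂ: for every w ∈ ℂ, sin(ζ) = w has a solution ζ ∈ ℂ (e.g., via the complex inverse arcsin). With ζ = z this gives z = ζ/(1). Then 3·sin(z) takes every value in 3·ℂ = ℂ, and adding 3 is a bijection of ℂ. So f is surjective and omits no value. (Note: only on the real line is sin bounded by [−1, 1].)

Omitted value: no value.


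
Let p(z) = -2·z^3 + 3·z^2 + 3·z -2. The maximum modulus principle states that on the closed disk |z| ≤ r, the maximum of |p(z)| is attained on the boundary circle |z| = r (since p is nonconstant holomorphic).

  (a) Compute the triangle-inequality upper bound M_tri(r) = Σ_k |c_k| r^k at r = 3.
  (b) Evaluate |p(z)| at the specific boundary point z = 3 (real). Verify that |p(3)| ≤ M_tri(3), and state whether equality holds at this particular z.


Coefficients: c_0 = -2, c_1 = 3, c_2 = 3, c_3 = -2. Radius r = 3.
Part (a). Triangle bound: M_tri(r) = Σ_k |c_k| r^k
  = |-2|·3^0 + |3|·3^1 + |3|·3^2 + |-2|·3^3
  = 2 + 9 + 27 + 54 = 92.
This bounds M(r) := max_{|z|=r} |p(z)| from above; equality holds iff all terms c_k z^k can be made to align in phase at a single z on |z|=r.
Part (b). At z = 3 (real, on the circle |z| = r):
  p(3) = (-2)·3^0 + (3)·3^1 + (3)·3^2 + (-2)·3^3 = -20.
  |p(3)| = 20.
Check: |p(3)| = 20 ≤ 92 = M_tri(3). ✓ Equality does not hold at z = 3 (the coefficients have mixed signs, so the terms do not all align in phase there).

M_tri(3) = 92; |p(3)| = 20; equality at z=3: no.


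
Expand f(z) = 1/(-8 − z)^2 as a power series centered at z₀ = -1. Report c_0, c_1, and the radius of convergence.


Let w = z − z₀, so z = z₀ + w.
Then -8 − z = -8 − (z₀ + w) = (-8 − z₀) − w = -7 − w.
f(z) = 1/(-7 − w)^2 = (1/(-7)^2) · (1 − w/(-7))^{−2}.
By the binomial series (1−u)^{−2} = Σ_{n≥0} C(n+1, 1) u^n for |u|<1, with u = w/(-7):
  c_n = C(n+1, 1) / (-7)^(n+2).
  c_0 = 1/(-7)^2 = 1/49.
  c_1 = 2/(-7)^3 = -2/343.
The series is valid for |w/d| < 1, i.e. |z − z₀| < |d|.
Radius of convergence: R = |-8 − z₀| = |-7| = 7 (distance from z₀ to the singularity z = -8).

c_0 = 1/49, c_1 = -2/343; R = 7.


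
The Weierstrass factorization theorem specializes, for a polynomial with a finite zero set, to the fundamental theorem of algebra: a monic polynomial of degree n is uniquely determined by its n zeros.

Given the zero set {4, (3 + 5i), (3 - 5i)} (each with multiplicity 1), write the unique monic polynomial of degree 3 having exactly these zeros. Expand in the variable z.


The polynomial is p(z) = ∏_{α ∈ S} (z − α), where S = {4, (3 + 5i), (3 - 5i)}.
Expanding the product yields: p(z) = z^3 -10·z^2 + 58·z -136.
Note conjugate pairs combine to real quadratics: (z − (3+5i))(z − (3−5i)) = z² − 6z + 34.
The resulting polynomial has degree 3 and real coefficients as required.

p(z) = z^3 -10·z^2 + 58·z -136.


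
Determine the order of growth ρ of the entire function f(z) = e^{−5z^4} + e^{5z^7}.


Each summand is entire of order 4 and 7 respectively (as in the single-exponential case). The order of a sum is at most the max of the orders, so ρ ≤ 7. For the lower bound: on |z|=r choose arg z so that 5z^7 is real positive; then |e^{5z^7}| = e^{5r^7} while |e^{-5z^4}| ≤ e^{5r^4} = o(e^{5r^7}). So |f| ≥ e^{5r^7}(1 − o(1)) and ρ ≥ 7. Hence ρ = max(4, 7) = 7.
Therefore ρ = 7.

Order ρ = 7.


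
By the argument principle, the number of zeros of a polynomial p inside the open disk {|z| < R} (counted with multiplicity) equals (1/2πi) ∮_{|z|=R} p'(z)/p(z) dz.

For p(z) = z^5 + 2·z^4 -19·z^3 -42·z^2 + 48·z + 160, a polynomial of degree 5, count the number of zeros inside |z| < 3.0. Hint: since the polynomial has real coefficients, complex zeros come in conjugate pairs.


The zeros of p are: -4, (-2 + 1i), (-2 - 1i), 4, 2.
Their magnitudes are: 4, 2.236, 2.236, 4, 2.
Zeros with |z| < R = 3.0: (-2 + 1i), (-2 - 1i), 2.
Count = 3.
By the argument principle, (1/2πi) ∮_{|z|=R} p'(z)/p(z) dz equals exactly this count.

Number of zeros inside |z| < 3.0: 3.


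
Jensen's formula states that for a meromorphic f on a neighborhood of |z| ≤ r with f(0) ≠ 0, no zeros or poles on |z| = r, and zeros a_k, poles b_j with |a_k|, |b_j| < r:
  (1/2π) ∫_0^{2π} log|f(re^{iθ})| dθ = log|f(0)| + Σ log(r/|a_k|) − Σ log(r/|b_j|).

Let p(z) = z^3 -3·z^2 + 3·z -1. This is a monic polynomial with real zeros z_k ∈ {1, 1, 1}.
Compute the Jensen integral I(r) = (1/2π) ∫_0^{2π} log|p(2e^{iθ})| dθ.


Zeros: 1, 1, 1; r = 2.
Inside |z| < r: 1, 1, 1. Outside (|z| ≥ r): ∅.
p(0) = -1, so log|p(0)| = log(1) = 0.0000.
Apply Jensen: I(r) = log|p(0)| + Σ_k log(r/|z_k|), summed over zeros inside |z| < r.
  log(r/|z_k|) for z_k = 1: log(2/1) = 0.6931
  log(r/|z_k|) for z_k = 1: log(2/1) = 0.6931
  log(r/|z_k|) for z_k = 1: log(2/1) = 0.6931
Sum over inside zeros: 2.0794.
I(r) = log|p(0)| + (inside sum) = 0.0000 + 2.0794 = 2.0794.
Closed form (all zeros inside, monic): I(r) = n·log(r) = 3·log(2) = 2.0794. ✓

I(r) ≈ 2.0794.


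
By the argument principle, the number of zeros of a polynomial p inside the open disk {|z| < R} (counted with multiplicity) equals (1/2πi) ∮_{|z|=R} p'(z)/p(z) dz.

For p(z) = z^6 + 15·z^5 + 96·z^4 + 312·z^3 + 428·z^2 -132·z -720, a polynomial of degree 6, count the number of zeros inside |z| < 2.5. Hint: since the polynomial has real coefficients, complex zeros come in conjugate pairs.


The zeros of p are: (-3 + 3i), (-3 - 3i), (-3 + 1i), (-3 - 1i), -4, 1.
Their magnitudes are: 4.243, 4.243, 3.162, 3.162, 4, 1.
Zeros with |z| < R = 2.5: 1.
Count = 1.
By the argument principle, (1/2πi) ∮_{|z|=R} p'(z)/p(z) dz equals exactly this count.

Number of zeros inside |z| < 2.5: 1.


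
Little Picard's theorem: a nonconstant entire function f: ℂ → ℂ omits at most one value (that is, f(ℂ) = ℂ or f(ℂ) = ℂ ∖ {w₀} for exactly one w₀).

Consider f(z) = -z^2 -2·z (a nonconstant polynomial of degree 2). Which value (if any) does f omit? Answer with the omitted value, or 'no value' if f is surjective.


Little Picard bounds the complement of f(ℂ) to at most one point.
For every w ∈ ℂ, the equation p(z) − w = 0 is a nonconstant polynomial in z and hence has at least one root by the fundamental theorem of algebra. So p is surjective onto ℂ, omitting no value.

Omitted value: no value.


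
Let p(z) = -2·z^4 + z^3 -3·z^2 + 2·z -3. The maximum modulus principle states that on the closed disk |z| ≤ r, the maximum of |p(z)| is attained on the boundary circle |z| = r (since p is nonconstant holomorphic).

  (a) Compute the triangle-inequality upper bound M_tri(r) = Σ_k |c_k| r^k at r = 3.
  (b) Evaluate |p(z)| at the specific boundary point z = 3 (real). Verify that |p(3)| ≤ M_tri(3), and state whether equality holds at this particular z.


Coefficients: c_0 = -3, c_1 = 2, c_2 = -3, c_3 = 1, c_4 = -2. Radius r = 3.
Part (a). Triangle bound: M_tri(r) = Σ_k |c_k| r^k
  = |-3|·3^0 + |2|·3^1 + |-3|·3^2 + |1|·3^3 + |-2|·3^4
  = 3 + 6 + 27 + 27 + 162 = 225.
This bounds M(r) := max_{|z|=r} |p(z)| from above; equality holds iff all terms c_k z^k can be made to align in phase at a single z on |z|=r.
Part (b). At z = 3 (real, on the circle |z| = r):
  p(3) = (-3)·3^0 + (2)·3^1 + (-3)·3^2 + (1)·3^3 + (-2)·3^4 = -159.
  |p(3)| = 159.
Check: |p(3)| = 159 ≤ 225 = M_tri(3). ✓ Equality does not hold at z = 3 (the coefficients have mixed signs, so the terms do not all align in phase there).

M_tri(3) = 225; |p(3)| = 159; equality at z=3: no.


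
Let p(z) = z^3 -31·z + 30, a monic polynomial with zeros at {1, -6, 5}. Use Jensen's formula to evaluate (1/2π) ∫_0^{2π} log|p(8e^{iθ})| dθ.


Zeros: -6, 1, 5; r = 8.
Inside |z| < r: -6, 1, 5. Outside (|z| ≥ r): ∅.
p(0) = 30, so log|p(0)| = log(30) = 3.4012.
Apply Jensen: I(r) = log|p(0)| + Σ_k log(r/|z_k|), summed over zeros inside |z| < r.
  log(r/|z_k|) for z_k = 1: log(8/1) = 2.0794
  log(r/|z_k|) for z_k = -6: log(8/6) = 0.2877
  log(r/|z_k|) for z_k = 5: log(8/5) = 0.4700
Sum over inside zeros: 2.8371.
I(r) = log|p(0)| + (inside sum) = 3.4012 + 2.8371 = 6.2383.
Closed form (all zeros inside, monic): I(r) = n·log(r) = 3·log(8) = 6.2383. ✓

I(r) ≈ 6.2383.


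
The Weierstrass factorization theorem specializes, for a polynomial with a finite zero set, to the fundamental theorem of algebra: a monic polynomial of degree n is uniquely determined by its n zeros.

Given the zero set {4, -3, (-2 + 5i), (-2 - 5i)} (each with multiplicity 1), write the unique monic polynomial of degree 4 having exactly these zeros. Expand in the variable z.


The polynomial is p(z) = ∏_{α ∈ S} (z − α), where S = {4, -3, (-2 + 5i), (-2 - 5i)}.
Expanding the product yields: p(z) = z^4 + 3·z^3 + 13·z^2 -77·z -348.
Note conjugate pairs combine to real quadratics: (z − (-2+5i))(z − (-2−5i)) = z² + 4z + 29.
The resulting polynomial has degree 4 and real coefficients as required.

p(z) = z^4 + 3·z^3 + 13·z^2 -77·z -348.


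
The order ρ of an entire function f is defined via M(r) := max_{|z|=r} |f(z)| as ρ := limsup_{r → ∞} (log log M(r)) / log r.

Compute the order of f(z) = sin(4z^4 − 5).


Write sin(w) = (e^{iw} ± e^{−iw})/(2 or 2i), so |sin(w)| ≤ e^{|w|}. With w = 4z^4 − 5, |w| ≤ 4r^4 + 5 on |z|=r, giving M(r) ≤ e^{4r^4 + 5} and ρ ≤ 4. For the lower bound, choose z on |z|=r with 4z^4 purely imaginary of modulus 4r^4; then |sin(4z^4 − 5)| grows like e^{4r^4}/2, so ρ ≥ 4. Hence ρ = 4.
Therefore ρ = 4.

Order ρ = 4.


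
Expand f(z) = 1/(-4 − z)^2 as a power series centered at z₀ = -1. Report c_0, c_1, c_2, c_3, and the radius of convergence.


Let w = z − z₀, so z = z₀ + w.
Then -4 − z = -4 − (z₀ + w) = (-4 − z₀) − w = -3 − w.
f(z) = 1/(-3 − w)^2 = (1/(-3)^2) · (1 − w/(-3))^{−2}.
By the binomial series (1−u)^{−2} = Σ_{n≥0} C(n+1, 1) u^n for |u|<1, with u = w/(-3):
  c_n = C(n+1, 1) / (-3)^(n+2).
  c_0 = 1/(-3)^2 = 1/9.
  c_1 = 2/(-3)^3 = -2/27.
  c_2 = 3/(-3)^4 = 1/27.
  c_3 = 4/(-3)^5 = -4/243.
The series is valid for |w/d| < 1, i.e. |z − z₀| < |d|.
Radius of convergence: R = |-4 − z₀| = |-3| = 3 (distance from z₀ to the singularity z = -4).

c_0 = 1/9, c_1 = -2/27, c_2 = 1/27, c_3 = -4/243; R = 3.


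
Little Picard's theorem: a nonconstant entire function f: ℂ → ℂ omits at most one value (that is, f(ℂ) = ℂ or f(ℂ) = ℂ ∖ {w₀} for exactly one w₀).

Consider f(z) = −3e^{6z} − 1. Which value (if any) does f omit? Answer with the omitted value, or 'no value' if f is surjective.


Little Picard bounds the complement of f(ℂ) to at most one point.
e^{6z} is never zero on ℂ, so -3·e^{6z} takes every value in ℂ ∖ {0}. Adding -1 shifts the range to ℂ ∖ {-1}. Thus f omits exactly the value -1.

Omitted value: -1.


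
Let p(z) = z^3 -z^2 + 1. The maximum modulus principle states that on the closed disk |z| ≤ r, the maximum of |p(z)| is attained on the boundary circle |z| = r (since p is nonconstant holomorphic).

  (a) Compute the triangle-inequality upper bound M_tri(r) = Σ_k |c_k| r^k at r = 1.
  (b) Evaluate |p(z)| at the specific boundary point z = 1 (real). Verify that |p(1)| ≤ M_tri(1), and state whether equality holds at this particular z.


Coefficients: c_0 = 1, c_1 = 0, c_2 = -1, c_3 = 1. Radius r = 1.
Part (a). Triangle bound: M_tri(r) = Σ_k |c_k| r^k
  = |1|·1^0 + |0|·1^1 + |-1|·1^2 + |1|·1^3
  = 1 + 0 + 1 + 1 = 3.
This bounds M(r) := max_{|z|=r} |p(z)| from above; equality holds iff all terms c_k z^k can be made to align in phase at a single z on |z|=r.
Part (b). At z = 1 (real, on the circle |z| = r):
  p(1) = (1)·1^0 + (0)·1^1 + (-1)·1^2 + (1)·1^3 = 1.
  |p(1)| = 1.
Check: |p(1)| = 1 ≤ 3 = M_tri(1). ✓ Equality does not hold at z = 1 (the coefficients have mixed signs, so the terms do not all align in phase there).

M_tri(1) = 3; |p(1)| = 1; equality at z=1: no.


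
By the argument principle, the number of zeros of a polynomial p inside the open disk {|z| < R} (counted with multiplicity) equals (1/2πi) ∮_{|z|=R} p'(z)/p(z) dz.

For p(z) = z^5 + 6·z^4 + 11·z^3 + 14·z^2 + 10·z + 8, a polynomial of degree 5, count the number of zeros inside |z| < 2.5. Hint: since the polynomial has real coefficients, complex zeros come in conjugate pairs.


The zeros of p are: (-1 + 1i), (-1 - 1i), (0 + 1i), (0 - 1i), -4.
Their magnitudes are: 1.414, 1.414, 1, 1, 4.
Zeros with |z| < R = 2.5: (-1 + 1i), (-1 - 1i), (0 + 1i), (0 - 1i).
Count = 4.
By the argument principle, (1/2πi) ∮_{|z|=R} p'(z)/p(z) dz equals exactly this count.

Number of zeros inside |z| < 2.5: 4.


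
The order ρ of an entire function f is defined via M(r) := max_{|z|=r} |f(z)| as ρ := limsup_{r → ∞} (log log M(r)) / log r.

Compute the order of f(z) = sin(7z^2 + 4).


Write sin(w) = (e^{iw} ± e^{−iw})/(2 or 2i), so |sin(w)| ≤ e^{|w|}. With w = 7z^2 + 4, |w| ≤ 7r^2 + 4 on |z|=r, giving M(r) ≤ e^{7r^2 + 4} and ρ ≤ 2. For the lower bound, choose z on |z|=r with 7z^2 purely imaginary of modulus 7r^2; then |sin(7z^2 + 4)| grows like e^{7r^2}/2, so ρ ≥ 2. Hence ρ = 2.
Therefore ρ = 2.

Order ρ = 2.


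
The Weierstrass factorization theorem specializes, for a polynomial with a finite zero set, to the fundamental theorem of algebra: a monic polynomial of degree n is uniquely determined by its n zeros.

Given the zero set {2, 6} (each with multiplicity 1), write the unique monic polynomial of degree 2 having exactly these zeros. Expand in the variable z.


The polynomial is p(z) = ∏_{α ∈ S} (z − α), where S = {2, 6}.
Expanding the product yields: p(z) = z^2 -8·z + 12.
The resulting polynomial has degree 2 and real coefficients as required.

p(z) = z^2 -8·z + 12.


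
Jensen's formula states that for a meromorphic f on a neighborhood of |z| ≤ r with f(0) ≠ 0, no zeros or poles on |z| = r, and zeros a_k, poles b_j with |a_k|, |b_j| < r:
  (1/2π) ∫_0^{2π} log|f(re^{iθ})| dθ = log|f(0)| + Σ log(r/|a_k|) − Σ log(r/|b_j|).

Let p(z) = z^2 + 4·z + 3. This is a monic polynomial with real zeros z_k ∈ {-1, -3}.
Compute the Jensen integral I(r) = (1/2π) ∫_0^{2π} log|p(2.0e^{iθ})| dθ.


Zeros: -3, -1; r = 2.0.
Inside |z| < r: -1. Outside (|z| ≥ r): -3.
p(0) = 3, so log|p(0)| = log(3) = 1.0986.
Apply Jensen: I(r) = log|p(0)| + Σ_k log(r/|z_k|), summed over zeros inside |z| < r.
  log(r/|z_k|) for z_k = -1: log(2.0/1) = 0.6931
  Outside zeros (-3) contribute nothing to the Jensen sum.
Sum over inside zeros: 0.6931.
I(r) = log|p(0)| + (inside sum) = 1.0986 + 0.6931 = 1.7918.
Note: since some zeros are outside |z| ≤ r, the simplified n·log(r) form does NOT apply — only the inside zeros contribute.

I(r) ≈ 1.7918.


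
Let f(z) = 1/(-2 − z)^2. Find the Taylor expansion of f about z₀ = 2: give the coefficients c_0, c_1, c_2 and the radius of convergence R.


Let w = z − z₀, so z = z₀ + w.
Then -2 − z = -2 − (z₀ + w) = (-2 − z₀) − w = -4 − w.
f(z) = 1/(-4 − w)^2 = (1/(-4)^2) · (1 − w/(-4))^{−2}.
By the binomial series (1−u)^{−2} = Σ_{n≥0} C(n+1, 1) u^n for |u|<1, with u = w/(-4):
  c_n = C(n+1, 1) / (-4)^(n+2).
  c_0 = 1/(-4)^2 = 1/16.
  c_1 = 2/(-4)^3 = -1/32.
  c_2 = 3/(-4)^4 = 3/256.
The series is valid for |w/d| < 1, i.e. |z − z₀| < |d|.
Radius of convergence: R = |-2 − z₀| = |-4| = 4 (distance from z₀ to the singularity z = -2).

c_0 = 1/16, c_1 = -1/32, c_2 = 3/256; R = 4.


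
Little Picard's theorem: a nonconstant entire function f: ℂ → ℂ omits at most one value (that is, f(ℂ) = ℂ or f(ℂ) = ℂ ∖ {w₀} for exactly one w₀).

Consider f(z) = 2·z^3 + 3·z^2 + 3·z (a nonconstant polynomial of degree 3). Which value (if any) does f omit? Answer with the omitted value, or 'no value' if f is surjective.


Little Picard bounds the complement of f(ℂ) to at most one point.
For every w ∈ ℂ, the equation p(z) − w = 0 is a nonconstant polynomial in z and hence has at least one root by the fundamental theorem of algebra. So p is surjective onto ℂ, omitting no value.

Omitted value: no value.


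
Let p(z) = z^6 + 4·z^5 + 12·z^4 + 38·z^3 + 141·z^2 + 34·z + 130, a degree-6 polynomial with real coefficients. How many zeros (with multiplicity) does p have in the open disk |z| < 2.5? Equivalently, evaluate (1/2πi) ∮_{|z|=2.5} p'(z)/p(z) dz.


The zeros of p are: (-3 + 2i), (-3 - 2i), (1 + 3i), (1 - 3i), (0 + 1i), (0 - 1i).
Their magnitudes are: 3.606, 3.606, 3.162, 3.162, 1, 1.
Zeros with |z| < R = 2.5: (0 + 1i), (0 - 1i).
Count = 2.
By the argument principle, (1/2πi) ∮_{|z|=R} p'(z)/p(z) dz equals exactly this count.

Number of zeros inside |z| < 2.5: 2.


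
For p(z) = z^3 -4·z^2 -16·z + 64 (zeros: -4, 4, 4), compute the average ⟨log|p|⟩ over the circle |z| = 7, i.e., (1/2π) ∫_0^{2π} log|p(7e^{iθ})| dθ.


Zeros: -4, 4, 4; r = 7.
Inside |z| < r: -4, 4, 4. Outside (|z| ≥ r): ∅.
p(0) = 64, so log|p(0)| = log(64) = 4.1589.
Apply Jensen: I(r) = log|p(0)| + Σ_k log(r/|z_k|), summed over zeros inside |z| < r.
  log(r/|z_k|) for z_k = -4: log(7/4) = 0.5596
  log(r/|z_k|) for z_k = 4: log(7/4) = 0.5596
  log(r/|z_k|) for z_k = 4: log(7/4) = 0.5596
Sum over inside zeros: 1.6788.
I(r) = log|p(0)| + (inside sum) = 4.1589 + 1.6788 = 5.8377.
Closed form (all zeros inside, monic): I(r) = n·log(r) = 3·log(7) = 5.8377. ✓

I(r) ≈ 5.8377.


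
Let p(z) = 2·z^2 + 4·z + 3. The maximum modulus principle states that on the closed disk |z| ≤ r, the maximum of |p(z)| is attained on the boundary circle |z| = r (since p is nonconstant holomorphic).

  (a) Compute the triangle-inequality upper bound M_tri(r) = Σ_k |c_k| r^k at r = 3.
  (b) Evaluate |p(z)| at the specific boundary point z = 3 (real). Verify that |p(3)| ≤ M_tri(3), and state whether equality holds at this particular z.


Coefficients: c_0 = 3, c_1 = 4, c_2 = 2. Radius r = 3.
Part (a). Triangle bound: M_tri(r) = Σ_k |c_k| r^k
  = |3|·3^0 + |4|·3^1 + |2|·3^2
  = 3 + 12 + 18 = 33.
This bounds M(r) := max_{|z|=r} |p(z)| from above; equality holds iff all terms c_k z^k can be made to align in phase at a single z on |z|=r.
Part (b). At z = 3 (real, on the circle |z| = r):
  p(3) = (3)·3^0 + (4)·3^1 + (2)·3^2 = 33.
  |p(3)| = 33.
Since all nonzero coefficients share the same sign, |p(3)| = 33 = M_tri(3); the triangle bound is attained at z = 3, so in fact M(r) = 33.

M_tri(3) = 33; |p(3)| = 33; equality at z=3: yes.


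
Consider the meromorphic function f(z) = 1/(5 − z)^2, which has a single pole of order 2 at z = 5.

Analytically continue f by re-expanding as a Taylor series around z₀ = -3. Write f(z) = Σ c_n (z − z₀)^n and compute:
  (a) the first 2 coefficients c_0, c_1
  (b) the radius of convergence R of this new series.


Let w = z − z₀, so z = z₀ + w.
Then 5 − z = 5 − (z₀ + w) = (5 − z₀) − w = 8 − w.
f(z) = 1/(8 − w)^2 = (1/(8)^2) · (1 − w/(8))^{−2}.
By the binomial series (1−u)^{−2} = Σ_{n≥0} C(n+1, 1) u^n for |u|<1, with u = w/(8):
  c_n = C(n+1, 1) / (8)^(n+2).
  c_0 = 1/(8)^2 = 1/64.
  c_1 = 2/(8)^3 = 1/256.
The series is valid for |w/d| < 1, i.e. |z − z₀| < |d|.
Radius of convergence: R = |5 − z₀| = |8| = 8 (distance from z₀ to the singularity z = 5).

c_0 = 1/64, c_1 = 1/256; R = 8.


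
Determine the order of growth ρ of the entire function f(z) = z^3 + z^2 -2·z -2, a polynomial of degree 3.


|f(z)| ≤ Σ|c_k|·r^k = O(r^3) as r → ∞. Polynomial growth is O(e^{r^ε}) for every ε > 0 (since r^3/e^{r^ε} → 0), so ρ ≤ ε for all ε > 0, i.e. ρ = 0. Every nonconstant polynomial has order 0.
Therefore ρ = 0.

Order ρ = 0.


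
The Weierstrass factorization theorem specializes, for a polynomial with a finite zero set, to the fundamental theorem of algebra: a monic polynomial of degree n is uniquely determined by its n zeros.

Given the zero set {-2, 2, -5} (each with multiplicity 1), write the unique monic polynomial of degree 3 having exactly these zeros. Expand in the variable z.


The polynomial is p(z) = ∏_{α ∈ S} (z − α), where S = {-2, 2, -5}.
Expanding the product yields: p(z) = z^3 + 5·z^2 -4·z -20.
The resulting polynomial has degree 3 and real coefficients as required.

p(z) = z^3 + 5·z^2 -4·z -20.


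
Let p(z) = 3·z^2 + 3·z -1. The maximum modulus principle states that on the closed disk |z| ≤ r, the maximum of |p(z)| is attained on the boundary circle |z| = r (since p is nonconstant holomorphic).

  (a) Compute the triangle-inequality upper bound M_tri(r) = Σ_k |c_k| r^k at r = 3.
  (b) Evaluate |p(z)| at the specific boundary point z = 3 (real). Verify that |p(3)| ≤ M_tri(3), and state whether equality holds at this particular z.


Coefficients: c_0 = -1, c_1 = 3, c_2 = 3. Radius r = 3.
Part (a). Triangle bound: M_tri(r) = Σ_k |c_k| r^k
  = |-1|·3^0 + |3|·3^1 + |3|·3^2
  = 1 + 9 + 27 = 37.
This bounds M(r) := max_{|z|=r} |p(z)| from above; equality holds iff all terms c_k z^k can be made to align in phase at a single z on |z|=r.
Part (b). At z = 3 (real, on the circle |z| = r):
  p(3) = (-1)·3^0 + (3)·3^1 + (3)·3^2 = 35.
  |p(3)| = 35.
Check: |p(3)| = 35 ≤ 37 = M_tri(3). ✓ Equality does not hold at z = 3 (the coefficients have mixed signs, so the terms do not all align in phase there).

M_tri(3) = 37; |p(3)| = 35; equality at z=3: no.


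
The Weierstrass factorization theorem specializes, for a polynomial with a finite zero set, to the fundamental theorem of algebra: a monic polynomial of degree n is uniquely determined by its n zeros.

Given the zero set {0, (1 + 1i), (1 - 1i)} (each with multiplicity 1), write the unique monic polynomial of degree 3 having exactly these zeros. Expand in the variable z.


The polynomial is p(z) = ∏_{α ∈ S} (z − α), where S = {0, (1 + 1i), (1 - 1i)}.
Expanding the product yields: p(z) = z^3 -2·z^2 + 2·z.
Note conjugate pairs combine to real quadratics: (z − (1+1i))(z − (1−1i)) = z² − 2z + 2.
The resulting polynomial has degree 3 and real coefficients as required.

p(z) = z^3 -2·z^2 + 2·z.


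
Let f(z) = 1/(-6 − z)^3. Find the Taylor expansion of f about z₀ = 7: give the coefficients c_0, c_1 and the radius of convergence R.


Let w = z − z₀, so z = z₀ + w.
Then -6 − z = -6 − (z₀ + w) = (-6 − z₀) − w = -13 − w.
f(z) = 1/(-13 − w)^3 = (1/(-13)^3) · (1 − w/(-13))^{−3}.
By the binomial series (1−u)^{−3} = Σ_{n≥0} C(n+2, 2) u^n for |u|<1, with u = w/(-13):
  c_n = C(n+2, 2) / (-13)^(n+3).
  c_0 = 1/(-13)^3 = -1/2197.
  c_1 = 3/(-13)^4 = 3/28561.
The series is valid for |w/d| < 1, i.e. |z − z₀| < |d|.
Radius of convergence: R = |-6 − z₀| = |-13| = 13 (distance from z₀ to the singularity z = -6).

c_0 = -1/2197, c_1 = 3/28561; R = 13.


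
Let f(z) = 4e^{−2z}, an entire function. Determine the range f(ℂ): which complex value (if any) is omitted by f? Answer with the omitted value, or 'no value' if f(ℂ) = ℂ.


Little Picard bounds the complement of f(ℂ) to at most one point.
e^{−2z} is never zero on ℂ, so 4·e^{−2z} takes every value in ℂ ∖ {0}. Adding 0 shifts the range to ℂ ∖ {0}. Thus f omits exactly the value 0.

Omitted value: 0.


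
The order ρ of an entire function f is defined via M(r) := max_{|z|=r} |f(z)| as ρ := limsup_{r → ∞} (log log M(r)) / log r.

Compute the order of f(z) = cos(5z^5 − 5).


Write cos(w) = (e^{iw} ± e^{−iw})/(2 or 2i), so |cos(w)| ≤ e^{|w|}. With w = 5z^5 − 5, |w| ≤ 5r^5 + 5 on |z|=r, giving M(r) ≤ e^{5r^5 + 5} and ρ ≤ 5. For the lower bound, choose z on |z|=r with 5z^5 purely imaginary of modulus 5r^5; then |cos(5z^5 − 5)| grows like e^{5r^5}/2, so ρ ≥ 5. Hence ρ = 5.
Therefore ρ = 5.

Order ρ = 5.


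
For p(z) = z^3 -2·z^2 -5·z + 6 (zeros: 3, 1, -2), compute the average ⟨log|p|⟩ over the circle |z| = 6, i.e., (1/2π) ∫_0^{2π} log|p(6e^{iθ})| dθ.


Zeros: -2, 1, 3; r = 6.
Inside |z| < r: -2, 1, 3. Outside (|z| ≥ r): ∅.
p(0) = 6, so log|p(0)| = log(6) = 1.7918.
Apply Jensen: I(r) = log|p(0)| + Σ_k log(r/|z_k|), summed over zeros inside |z| < r.
  log(r/|z_k|) for z_k = 3: log(6/3) = 0.6931
  log(r/|z_k|) for z_k = 1: log(6/1) = 1.7918
  log(r/|z_k|) for z_k = -2: log(6/2) = 1.0986
Sum over inside zeros: 3.5835.
I(r) = log|p(0)| + (inside sum) = 1.7918 + 3.5835 = 5.3753.
Closed form (all zeros inside, monic): I(r) = n·log(r) = 3·log(6) = 5.3753. ✓

I(r) ≈ 5.3753.


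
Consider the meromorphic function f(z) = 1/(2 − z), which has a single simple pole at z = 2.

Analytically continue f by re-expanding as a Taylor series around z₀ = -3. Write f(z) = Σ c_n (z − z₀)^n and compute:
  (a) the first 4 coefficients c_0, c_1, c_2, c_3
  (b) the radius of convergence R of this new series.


Let w = z − z₀, so z = z₀ + w.
Then 2 − z = 2 − (z₀ + w) = (2 − z₀) − w = 5 − w.
f(z) = 1/(5 − w) = (1/(5)) · 1/(1 − w/(5)) = Σ_{n≥0} w^n / (5)^(n+1).
So c_n = 1/(5)^(n+1):
  c_0 = 1/(5)^1 = 1/5.
  c_1 = 1/(5)^2 = 1/25.
  c_2 = 1/(5)^3 = 1/125.
  c_3 = 1/(5)^4 = 1/625.
The series is valid for |w/d| < 1, i.e. |z − z₀| < |d|.
Radius of convergence: R = |2 − z₀| = |5| = 5 (distance from z₀ to the singularity z = 2).

c_0 = 1/5, c_1 = 1/25, c_2 = 1/125, c_3 = 1/625; R = 5.


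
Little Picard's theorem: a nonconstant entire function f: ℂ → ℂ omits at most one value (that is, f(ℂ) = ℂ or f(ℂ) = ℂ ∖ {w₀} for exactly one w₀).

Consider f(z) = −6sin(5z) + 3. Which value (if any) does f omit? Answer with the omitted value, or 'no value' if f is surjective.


Little Picard bounds the complement of f(ℂ) to at most one point.
sin is entire and surjective onto ℂ: for every w ∈ ℂ, sin(ζ) = w has a solution ζ ∈ ℂ (e.g., via the complex inverse arcsin). With ζ = 5z this gives z = ζ/(5). Then -6·sin(5z) takes every value in -6·ℂ = ℂ, and adding 3 is a bijection of ℂ. So f is surjective and omits no value. (Note: only on the real line is sin bounded by [−1, 1].)

Omitted value: no value.


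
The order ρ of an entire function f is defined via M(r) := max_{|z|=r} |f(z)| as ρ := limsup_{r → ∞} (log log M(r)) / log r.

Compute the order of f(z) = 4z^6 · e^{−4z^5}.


M(r) = max_{|z|=r} |4|·|z|^6·|e^{−4z^5}| = 4·r^6 · e^{4r^5} (the factors attain their maxima compatibly on |z|=r). Then log M(r) = log 4 + 6·log r + 4r^5, dominated by the last term, so log log M(r) ~ 5·log r. The polynomial factor 4z^6 contributes only a log r term and does not affect the order. ρ = 5.
Therefore ρ = 5.

Order ρ = 5.


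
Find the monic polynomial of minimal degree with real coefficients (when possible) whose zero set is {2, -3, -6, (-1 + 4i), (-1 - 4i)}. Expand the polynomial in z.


The polynomial is p(z) = ∏_{α ∈ S} (z − α), where S = {2, -3, -6, (-1 + 4i), (-1 - 4i)}.
Expanding the product yields: p(z) = z^5 + 9·z^4 + 31·z^3 + 83·z^2 -72·z -612.
Note conjugate pairs combine to real quadratics: (z − (-1+4i))(z − (-1−4i)) = z² + 2z + 17.
The resulting polynomial has degree 5 and real coefficients as required.

p(z) = z^5 + 9·z^4 + 31·z^3 + 83·z^2 -72·z -612.


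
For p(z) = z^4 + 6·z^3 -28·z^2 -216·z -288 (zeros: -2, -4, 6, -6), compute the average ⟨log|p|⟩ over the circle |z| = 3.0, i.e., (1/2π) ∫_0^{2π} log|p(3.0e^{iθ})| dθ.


Zeros: -6, -4, -2, 6; r = 3.0.
Inside |z| < r: -2. Outside (|z| ≥ r): -6, -4, 6.
p(0) = -288, so log|p(0)| = log(288) = 5.6630.
Apply Jensen: I(r) = log|p(0)| + Σ_k log(r/|z_k|), summed over zeros inside |z| < r.
  log(r/|z_k|) for z_k = -2: log(3.0/2) = 0.4055
  Outside zeros (-6, -4, 6) contribute nothing to the Jensen sum.
Sum over inside zeros: 0.4055.
I(r) = log|p(0)| + (inside sum) = 5.6630 + 0.4055 = 6.0684.
Note: since some zeros are outside |z| ≤ r, the simplified n·log(r) form does NOT apply — only the inside zeros contribute.

I(r) ≈ 6.0684.


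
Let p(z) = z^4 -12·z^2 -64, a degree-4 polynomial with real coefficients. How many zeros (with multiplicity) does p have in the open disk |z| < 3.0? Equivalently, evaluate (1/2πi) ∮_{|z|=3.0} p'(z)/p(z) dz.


The zeros of p are: -4, (0 + 2i), (0 - 2i), 4.
Their magnitudes are: 4, 2, 2, 4.
Zeros with |z| < R = 3.0: (0 + 2i), (0 - 2i).
Count = 2.
By the argument principle, (1/2πi) ∮_{|z|=R} p'(z)/p(z) dz equals exactly this count.

Number of zeros inside |z| < 3.0: 2.


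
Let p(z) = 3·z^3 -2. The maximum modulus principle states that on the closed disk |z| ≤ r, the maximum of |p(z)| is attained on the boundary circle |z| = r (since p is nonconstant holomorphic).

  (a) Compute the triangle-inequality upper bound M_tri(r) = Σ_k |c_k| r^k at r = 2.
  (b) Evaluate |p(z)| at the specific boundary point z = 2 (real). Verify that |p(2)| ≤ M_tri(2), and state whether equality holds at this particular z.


Coefficients: c_0 = -2, c_1 = 0, c_2 = 0, c_3 = 3. Radius r = 2.
Part (a). Triangle bound: M_tri(r) = Σ_k |c_k| r^k
  = |-2|·2^0 + |0|·2^1 + |0|·2^2 + |3|·2^3
  = 2 + 0 + 0 + 24 = 26.
This bounds M(r) := max_{|z|=r} |p(z)| from above; equality holds iff all terms c_k z^k can be made to align in phase at a single z on |z|=r.
Part (b). At z = 2 (real, on the circle |z| = r):
  p(2) = (-2)·2^0 + (0)·2^1 + (0)·2^2 + (3)·2^3 = 22.
  |p(2)| = 22.
Check: |p(2)| = 22 ≤ 26 = M_tri(2). ✓ Equality does not hold at z = 2 (the coefficients have mixed signs, so the terms do not all align in phase there).

M_tri(2) = 26; |p(2)| = 22; equality at z=2: no.


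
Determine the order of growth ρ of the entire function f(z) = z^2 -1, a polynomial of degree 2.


|f(z)| ≤ Σ|c_k|·r^k = O(r^2) as r → ∞. Polynomial growth is O(e^{r^ε}) for every ε > 0 (since r^2/e^{r^ε} → 0), so ρ ≤ ε for all ε > 0, i.e. ρ = 0. Every nonconstant polynomial has order 0.
Therefore ρ = 0.

Order ρ = 0.


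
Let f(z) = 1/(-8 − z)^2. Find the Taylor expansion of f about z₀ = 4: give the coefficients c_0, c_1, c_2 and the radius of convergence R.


Let w = z − z₀, so z = z₀ + w.
Then -8 − z = -8 − (z₀ + w) = (-8 − z₀) − w = -12 − w.
f(z) = 1/(-12 − w)^2 = (1/(-12)^2) · (1 − w/(-12))^{−2}.
By the binomial series (1−u)^{−2} = Σ_{n≥0} C(n+1, 1) u^n for |u|<1, with u = w/(-12):
  c_n = C(n+1, 1) / (-12)^(n+2).
  c_0 = 1/(-12)^2 = 1/144.
  c_1 = 2/(-12)^3 = -1/864.
  c_2 = 3/(-12)^4 = 1/6912.
The series is valid for |w/d| < 1, i.e. |z − z₀| < |d|.
Radius of convergence: R = |-8 − z₀| = |-12| = 12 (distance from z₀ to the singularity z = -8).

c_0 = 1/144, c_1 = -1/864, c_2 = 1/6912; R = 12.


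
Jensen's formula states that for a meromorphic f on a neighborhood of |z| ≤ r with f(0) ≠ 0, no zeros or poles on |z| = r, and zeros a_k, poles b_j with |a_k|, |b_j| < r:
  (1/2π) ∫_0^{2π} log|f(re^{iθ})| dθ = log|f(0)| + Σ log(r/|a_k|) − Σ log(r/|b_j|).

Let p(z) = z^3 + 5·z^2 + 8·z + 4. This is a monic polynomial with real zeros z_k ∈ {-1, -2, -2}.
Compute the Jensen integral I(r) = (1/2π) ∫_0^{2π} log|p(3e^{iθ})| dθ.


Zeros: -2, -2, -1; r = 3.
Inside |z| < r: -2, -2, -1. Outside (|z| ≥ r): ∅.
p(0) = 4, so log|p(0)| = log(4) = 1.3863.
Apply Jensen: I(r) = log|p(0)| + Σ_k log(r/|z_k|), summed over zeros inside |z| < r.
  log(r/|z_k|) for z_k = -1: log(3/1) = 1.0986
  log(r/|z_k|) for z_k = -2: log(3/2) = 0.4055
  log(r/|z_k|) for z_k = -2: log(3/2) = 0.4055
Sum over inside zeros: 1.9095.
I(r) = log|p(0)| + (inside sum) = 1.3863 + 1.9095 = 3.2958.
Closed form (all zeros inside, monic): I(r) = n·log(r) = 3·log(3) = 3.2958. ✓

I(r) ≈ 3.2958.


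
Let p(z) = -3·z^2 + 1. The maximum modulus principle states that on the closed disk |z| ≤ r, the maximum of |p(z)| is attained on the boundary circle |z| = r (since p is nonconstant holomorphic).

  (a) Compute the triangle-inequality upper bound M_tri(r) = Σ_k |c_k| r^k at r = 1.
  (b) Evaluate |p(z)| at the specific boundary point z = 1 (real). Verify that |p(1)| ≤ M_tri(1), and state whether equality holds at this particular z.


Coefficients: c_0 = 1, c_1 = 0, c_2 = -3. Radius r = 1.
Part (a). Triangle bound: M_tri(r) = Σ_k |c_k| r^k
  = |1|·1^0 + |0|·1^1 + |-3|·1^2
  = 1 + 0 + 3 = 4.
This bounds M(r) := max_{|z|=r} |p(z)| from above; equality holds iff all terms c_k z^k can be made to align in phase at a single z on |z|=r.
Part (b). At z = 1 (real, on the circle |z| = r):
  p(1) = (1)·1^0 + (0)·1^1 + (-3)·1^2 = -2.
  |p(1)| = 2.
Check: |p(1)| = 2 ≤ 4 = M_tri(1). ✓ Equality does not hold at z = 1 (the coefficients have mixed signs, so the terms do not all align in phase there).

M_tri(1) = 4; |p(1)| = 2; equality at z=1: no.


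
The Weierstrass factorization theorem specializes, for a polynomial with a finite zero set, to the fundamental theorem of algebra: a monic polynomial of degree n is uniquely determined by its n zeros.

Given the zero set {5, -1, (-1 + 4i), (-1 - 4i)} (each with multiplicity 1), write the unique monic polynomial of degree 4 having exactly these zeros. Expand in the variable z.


The polynomial is p(z) = ∏_{α ∈ S} (z − α), where S = {5, -1, (-1 + 4i), (-1 - 4i)}.
Expanding the product yields: p(z) = z^4 -2·z^3 + 4·z^2 -78·z -85.
Note conjugate pairs combine to real quadratics: (z − (-1+4i))(z − (-1−4i)) = z² + 2z + 17.
The resulting polynomial has degree 4 and real coefficients as required.

p(z) = z^4 -2·z^3 + 4·z^2 -78·z -85.


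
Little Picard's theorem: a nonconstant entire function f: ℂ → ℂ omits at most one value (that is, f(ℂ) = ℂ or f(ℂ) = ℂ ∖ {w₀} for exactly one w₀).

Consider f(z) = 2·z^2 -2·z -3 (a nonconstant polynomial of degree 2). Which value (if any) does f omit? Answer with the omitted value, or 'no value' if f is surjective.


Little Picard bounds the complement of f(ℂ) to at most one point.
For every w ∈ ℂ, the equation p(z) − w = 0 is a nonconstant polynomial in z and hence has at least one root by the fundamental theorem of algebra. So p is surjective onto ℂ, omitting no value.

Omitted value: no value.


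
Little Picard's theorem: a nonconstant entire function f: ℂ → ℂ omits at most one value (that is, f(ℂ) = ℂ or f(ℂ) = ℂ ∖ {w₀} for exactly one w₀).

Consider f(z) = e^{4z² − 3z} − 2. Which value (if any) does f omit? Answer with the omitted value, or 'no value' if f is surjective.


Little Picard bounds the complement of f(ℂ) to at most one point.
The exponent g(z) = 4z² − 3z is a nonconstant polynomial, hence surjective onto ℂ. So e^{g(z)} takes every value in {e^w : w ∈ ℂ} = ℂ ∖ {0}. Adding -2 shifts the range to ℂ ∖ {-2}. f omits exactly -2.

Omitted value: -2.


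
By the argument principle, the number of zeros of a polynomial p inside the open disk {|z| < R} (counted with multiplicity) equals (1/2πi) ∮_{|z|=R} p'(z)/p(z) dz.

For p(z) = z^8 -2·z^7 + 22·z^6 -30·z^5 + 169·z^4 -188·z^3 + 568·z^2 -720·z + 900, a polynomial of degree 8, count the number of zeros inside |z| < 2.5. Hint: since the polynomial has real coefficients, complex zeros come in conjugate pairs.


The zeros of p are: (1 + 1i), (1 - 1i), (1 + 3i), (1 - 3i), (0 + 3i), (0 - 3i), (-1 + 2i), (-1 - 2i).
Their magnitudes are: 1.414, 1.414, 3.162, 3.162, 3, 3, 2.236, 2.236.
Zeros with |z| < R = 2.5: (1 + 1i), (1 - 1i), (-1 + 2i), (-1 - 2i).
Count = 4.
By the argument principle, (1/2πi) ∮_{|z|=R} p'(z)/p(z) dz equals exactly this count.

Number of zeros inside |z| < 2.5: 4.
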